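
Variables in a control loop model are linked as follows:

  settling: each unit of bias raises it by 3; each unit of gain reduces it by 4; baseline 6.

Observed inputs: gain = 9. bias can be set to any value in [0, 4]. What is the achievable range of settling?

-30 to -18

Substituting into the settling equation gives settling = 3*bias - 30.
Linear in bias, so extremes are at the endpoints: bias = 0 gives settling = -30; bias = 4 gives settling = -18.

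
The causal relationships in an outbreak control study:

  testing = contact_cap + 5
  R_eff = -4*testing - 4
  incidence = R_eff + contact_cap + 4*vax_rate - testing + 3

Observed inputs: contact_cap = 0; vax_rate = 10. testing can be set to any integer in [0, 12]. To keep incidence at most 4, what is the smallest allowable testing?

testing = 7

Intervening on testing fixes its value directly, overriding its dependence on contact_cap.
Substituting into the incidence equation gives incidence = -5*testing + 39.
Require -5*testing + 39 ≤ 4, so testing ≥ 7.
The smallest integer in [0, 12] satisfying this is 7.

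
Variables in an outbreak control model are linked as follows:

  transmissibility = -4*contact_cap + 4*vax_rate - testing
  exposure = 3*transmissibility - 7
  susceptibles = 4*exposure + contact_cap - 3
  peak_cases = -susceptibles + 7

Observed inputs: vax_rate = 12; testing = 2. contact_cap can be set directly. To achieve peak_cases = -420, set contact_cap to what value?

Substituting into the transmissibility equation gives transmissibility = -4*contact_cap + 46.
Substituting into the exposure equation gives exposure = -12*contact_cap + 131.
Substituting into the susceptibles equation gives susceptibles = -47*contact_cap + 521.
Substituting into the peak_cases equation gives peak_cases = 47*contact_cap - 514.
Solve 47*contact_cap - 514 = -420: contact_cap = (-420 + 514) / 47 = 2.

contact_cap = 2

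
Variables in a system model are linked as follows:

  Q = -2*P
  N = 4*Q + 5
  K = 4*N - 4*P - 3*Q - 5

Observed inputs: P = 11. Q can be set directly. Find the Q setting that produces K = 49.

Q = 6

Intervening on Q fixes its value directly, overriding its dependence on P.
Substituting into the K equation gives K = 13*Q - 29.
Solve 13*Q - 29 = 49: Q = (49 + 29) / 13 = 6.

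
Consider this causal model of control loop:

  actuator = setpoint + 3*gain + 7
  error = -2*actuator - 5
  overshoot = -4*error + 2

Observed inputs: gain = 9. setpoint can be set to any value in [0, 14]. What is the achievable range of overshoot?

Substituting into the actuator equation gives actuator = setpoint + 34.
Substituting into the error equation gives error = -2*setpoint - 73.
So overshoot = 8*setpoint + 294.
Linear in setpoint, so extremes are at the endpoints: setpoint = 0 gives overshoot = 294; setpoint = 14 gives overshoot = 406.

294 to 406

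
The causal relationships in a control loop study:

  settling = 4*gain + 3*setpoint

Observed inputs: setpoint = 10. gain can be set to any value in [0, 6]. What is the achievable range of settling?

30 to 54

Substituting into the settling equation gives settling = 4*gain + 30.
Linear in gain, so extremes are at the endpoints: gain = 0 gives settling = 30; gain = 6 gives settling = 54.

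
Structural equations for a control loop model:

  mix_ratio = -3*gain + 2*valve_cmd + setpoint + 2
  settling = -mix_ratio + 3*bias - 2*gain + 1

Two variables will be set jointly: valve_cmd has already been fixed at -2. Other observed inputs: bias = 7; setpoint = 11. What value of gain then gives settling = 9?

With valve_cmd held at -2:
Substituting into the mix_ratio equation gives mix_ratio = -3*gain + 9.
So settling = gain + 13.
Solve gain + 13 = 9: gain = (9 - 13) / 1 = -4.

gain = -4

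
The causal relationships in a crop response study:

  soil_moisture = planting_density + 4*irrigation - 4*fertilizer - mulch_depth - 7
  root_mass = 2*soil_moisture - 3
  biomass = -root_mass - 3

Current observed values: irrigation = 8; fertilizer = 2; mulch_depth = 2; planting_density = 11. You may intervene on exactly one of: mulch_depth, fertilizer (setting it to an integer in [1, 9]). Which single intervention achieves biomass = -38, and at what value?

Intervening on mulch_depth: with other inputs at their observed values, biomass = 2*mulch_depth - 56. Solving for -38 gives mulch_depth = 9, within [1, 9].
Intervening on fertilizer: biomass = 8*fertilizer - 68. Reaching -38 requires fertilizer = 15/4, not an integer.

set mulch_depth = 9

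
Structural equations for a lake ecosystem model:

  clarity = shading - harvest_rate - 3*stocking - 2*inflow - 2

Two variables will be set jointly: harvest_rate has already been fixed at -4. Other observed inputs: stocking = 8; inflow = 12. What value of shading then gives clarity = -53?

shading = -7

With harvest_rate held at -4:
Substituting into the clarity equation gives clarity = shading - 46.
Solve shading - 46 = -53: shading = (-53 + 46) / 1 = -7.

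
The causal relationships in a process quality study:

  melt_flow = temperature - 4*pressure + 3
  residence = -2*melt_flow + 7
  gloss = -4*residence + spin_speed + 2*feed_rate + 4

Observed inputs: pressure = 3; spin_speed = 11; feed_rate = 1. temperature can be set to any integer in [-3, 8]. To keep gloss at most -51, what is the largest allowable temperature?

temperature = 4

Substituting into the melt_flow equation gives melt_flow = temperature - 9.
This gives residence = -2*temperature + 25.
So gloss = 8*temperature - 83.
Require 8*temperature - 83 ≤ -51, so temperature ≤ 4.
The largest integer in [-3, 8] satisfying this is 4.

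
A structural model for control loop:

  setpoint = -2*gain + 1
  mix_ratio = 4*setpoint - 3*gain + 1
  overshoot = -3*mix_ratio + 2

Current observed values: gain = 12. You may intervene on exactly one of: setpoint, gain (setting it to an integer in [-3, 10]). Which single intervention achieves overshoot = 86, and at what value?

Intervening on setpoint: overshoot = -12*setpoint + 107. Reaching 86 requires setpoint = 7/4, not an integer.
Intervening on gain: with other inputs at their observed values, overshoot = 33*gain - 13. Solving for 86 gives gain = 3, within [-3, 10].

set gain = 3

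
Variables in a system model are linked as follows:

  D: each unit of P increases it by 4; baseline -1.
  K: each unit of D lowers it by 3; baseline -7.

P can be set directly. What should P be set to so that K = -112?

P = 9

Substituting into the K equation gives K = -12*P - 4.
Solve -12*P - 4 = -112: P = (-112 + 4) / -12 = 9.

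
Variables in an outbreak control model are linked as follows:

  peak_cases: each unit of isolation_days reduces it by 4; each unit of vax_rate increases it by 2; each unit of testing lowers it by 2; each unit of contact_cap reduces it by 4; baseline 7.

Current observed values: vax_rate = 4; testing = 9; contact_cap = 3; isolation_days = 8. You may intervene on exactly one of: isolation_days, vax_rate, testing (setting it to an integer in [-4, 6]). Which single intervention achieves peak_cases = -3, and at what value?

set isolation_days = -3

Intervening on isolation_days: with other inputs at their observed values, peak_cases = -4*isolation_days - 15. Solving for -3 gives isolation_days = -3, within [-4, 6].
Intervening on vax_rate: peak_cases = 2*vax_rate - 55. Reaching -3 requires vax_rate = 26, outside [-4, 6].
Intervening on testing: peak_cases = -2*testing - 29. Reaching -3 requires testing = -13, outside [-4, 6].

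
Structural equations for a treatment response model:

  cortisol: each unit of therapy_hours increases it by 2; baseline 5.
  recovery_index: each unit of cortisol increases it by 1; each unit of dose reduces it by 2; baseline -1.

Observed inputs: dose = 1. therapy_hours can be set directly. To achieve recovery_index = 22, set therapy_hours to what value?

therapy_hours = 10

Substituting into the recovery_index equation gives recovery_index = 2*therapy_hours + 2.
Solve 2*therapy_hours + 2 = 22: therapy_hours = (22 - 2) / 2 = 10.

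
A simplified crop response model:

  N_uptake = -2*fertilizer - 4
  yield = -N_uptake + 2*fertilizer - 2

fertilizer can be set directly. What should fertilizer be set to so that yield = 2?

Substituting into the yield equation gives yield = 4*fertilizer + 2.
Solve 4*fertilizer + 2 = 2: fertilizer = (2 - 2) / 4 = 0.

fertilizer = 0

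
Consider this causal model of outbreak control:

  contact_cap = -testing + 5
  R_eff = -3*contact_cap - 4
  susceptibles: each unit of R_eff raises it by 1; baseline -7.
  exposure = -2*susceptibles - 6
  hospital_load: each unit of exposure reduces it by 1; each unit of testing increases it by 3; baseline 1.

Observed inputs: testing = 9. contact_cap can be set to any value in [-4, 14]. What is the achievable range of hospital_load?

Intervening on contact_cap fixes its value directly, overriding its dependence on testing.
Substituting into the susceptibles equation gives susceptibles = -3*contact_cap - 11.
This gives exposure = 6*contact_cap + 16.
So hospital_load = -6*contact_cap + 12.
Linear in contact_cap, so extremes are at the endpoints: contact_cap = -4 gives hospital_load = 36; contact_cap = 14 gives hospital_load = -72.

-72 to 36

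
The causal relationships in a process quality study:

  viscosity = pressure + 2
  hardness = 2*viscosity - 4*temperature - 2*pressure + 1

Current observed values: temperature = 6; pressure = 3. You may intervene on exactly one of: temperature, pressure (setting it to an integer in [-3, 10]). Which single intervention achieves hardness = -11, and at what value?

Intervening on temperature: with other inputs at their observed values, hardness = -4*temperature + 5. Solving for -11 gives temperature = 4, within [-3, 10].
Intervening on pressure: the paths from pressure to hardness cancel (net effect zero), leaving hardness = -19; -11 is unreachable this way.

set temperature = 4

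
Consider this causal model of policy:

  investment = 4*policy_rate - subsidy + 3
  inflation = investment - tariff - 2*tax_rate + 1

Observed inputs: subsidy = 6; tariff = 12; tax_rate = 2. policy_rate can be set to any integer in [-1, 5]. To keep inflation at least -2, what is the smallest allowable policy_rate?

policy_rate = 4

Substituting into the investment equation gives investment = 4*policy_rate - 3.
inflation becomes 4*policy_rate - 18.
Require 4*policy_rate - 18 ≥ -2, so policy_rate ≥ 4.
The smallest integer in [-1, 5] satisfying this is 4.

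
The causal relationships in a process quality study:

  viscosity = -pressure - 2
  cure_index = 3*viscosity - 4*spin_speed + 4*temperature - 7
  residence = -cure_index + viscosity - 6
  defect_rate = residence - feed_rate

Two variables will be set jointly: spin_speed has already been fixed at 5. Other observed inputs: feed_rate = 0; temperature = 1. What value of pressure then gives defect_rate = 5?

pressure = -8

With spin_speed held at 5:
Substituting into the cure_index equation gives cure_index = -3*pressure - 29.
Substituting into the residence equation gives residence = 2*pressure + 21.
defect_rate becomes 2*pressure + 21.
Solve 2*pressure + 21 = 5: pressure = (5 - 21) / 2 = -8.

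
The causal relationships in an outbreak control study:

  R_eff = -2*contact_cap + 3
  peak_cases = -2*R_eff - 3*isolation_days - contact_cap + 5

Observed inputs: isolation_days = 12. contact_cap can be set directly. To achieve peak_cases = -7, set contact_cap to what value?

contact_cap = 10

Substituting into the peak_cases equation gives peak_cases = 3*contact_cap - 37.
Solve 3*contact_cap - 37 = -7: contact_cap = (-7 + 37) / 3 = 10.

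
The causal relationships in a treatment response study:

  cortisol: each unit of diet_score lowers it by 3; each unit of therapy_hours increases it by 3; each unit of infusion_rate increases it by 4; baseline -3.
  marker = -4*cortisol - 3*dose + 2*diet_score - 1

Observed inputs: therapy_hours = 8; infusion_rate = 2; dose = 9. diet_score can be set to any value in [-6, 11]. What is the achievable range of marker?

-228 to 10

Substituting into the cortisol equation gives cortisol = -3*diet_score + 29.
Substituting into the marker equation gives marker = 14*diet_score - 144.
Linear in diet_score, so extremes are at the endpoints: diet_score = -6 gives marker = -228; diet_score = 11 gives marker = 10.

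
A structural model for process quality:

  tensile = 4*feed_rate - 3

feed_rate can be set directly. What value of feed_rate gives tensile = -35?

Solve 4*feed_rate - 3 = -35: feed_rate = (-35 + 3) / 4 = -8.

feed_rate = -8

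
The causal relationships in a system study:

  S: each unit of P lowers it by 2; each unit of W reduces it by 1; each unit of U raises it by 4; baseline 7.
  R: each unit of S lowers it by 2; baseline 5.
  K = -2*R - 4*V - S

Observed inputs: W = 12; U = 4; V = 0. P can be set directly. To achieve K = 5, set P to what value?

Substituting into the S equation gives S = -2*P + 11.
R becomes 4*P - 17.
Substituting into the K equation gives K = -6*P + 23.
Solve -6*P + 23 = 5: P = (5 - 23) / -6 = 3.

P = 3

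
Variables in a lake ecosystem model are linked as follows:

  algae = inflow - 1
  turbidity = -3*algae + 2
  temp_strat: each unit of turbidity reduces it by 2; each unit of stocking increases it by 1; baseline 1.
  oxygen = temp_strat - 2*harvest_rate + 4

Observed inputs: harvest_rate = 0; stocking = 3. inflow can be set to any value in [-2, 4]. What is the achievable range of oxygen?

Substituting into the turbidity equation gives turbidity = -3*inflow + 5.
So temp_strat = 6*inflow - 6.
Substituting into the oxygen equation gives oxygen = 6*inflow - 2.
Linear in inflow, so extremes are at the endpoints: inflow = -2 gives oxygen = -14; inflow = 4 gives oxygen = 22.

-14 to 22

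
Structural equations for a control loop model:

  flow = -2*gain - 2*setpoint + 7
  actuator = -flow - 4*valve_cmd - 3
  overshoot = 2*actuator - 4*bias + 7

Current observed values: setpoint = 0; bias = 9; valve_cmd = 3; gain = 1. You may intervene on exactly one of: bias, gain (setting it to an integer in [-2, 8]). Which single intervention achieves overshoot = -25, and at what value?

set bias = -2

Intervening on bias: with other inputs at their observed values, overshoot = -4*bias - 33. Solving for -25 gives bias = -2, within [-2, 8].
Intervening on gain: overshoot = 4*gain - 73. Reaching -25 requires gain = 12, outside [-2, 8].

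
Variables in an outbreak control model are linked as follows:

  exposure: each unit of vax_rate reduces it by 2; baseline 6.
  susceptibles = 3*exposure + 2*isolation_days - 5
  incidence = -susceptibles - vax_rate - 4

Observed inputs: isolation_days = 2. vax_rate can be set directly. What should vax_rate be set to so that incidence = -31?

vax_rate = -2

Substituting into the susceptibles equation gives susceptibles = -6*vax_rate + 17.
So incidence = 5*vax_rate - 21.
Solve 5*vax_rate - 21 = -31: vax_rate = (-31 + 21) / 5 = -2.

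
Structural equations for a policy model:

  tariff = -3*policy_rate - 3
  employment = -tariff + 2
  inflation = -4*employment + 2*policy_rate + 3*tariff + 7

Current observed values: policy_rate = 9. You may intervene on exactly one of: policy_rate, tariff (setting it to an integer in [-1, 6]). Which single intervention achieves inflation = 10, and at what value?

set tariff = -1

Intervening on policy_rate: inflation = -19*policy_rate - 22. Reaching 10 requires policy_rate = -32/19, not an integer.
Intervening on tariff: with other inputs at their observed values, inflation = 7*tariff + 17. Solving for 10 gives tariff = -1, within [-1, 6].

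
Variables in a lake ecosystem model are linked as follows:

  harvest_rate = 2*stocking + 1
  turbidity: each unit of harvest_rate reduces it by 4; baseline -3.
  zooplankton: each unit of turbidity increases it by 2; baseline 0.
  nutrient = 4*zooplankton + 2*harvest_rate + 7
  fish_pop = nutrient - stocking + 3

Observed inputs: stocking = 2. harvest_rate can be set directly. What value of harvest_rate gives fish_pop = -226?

harvest_rate = 7

Intervening on harvest_rate fixes its value directly, overriding its dependence on stocking.
Substituting into the zooplankton equation gives zooplankton = -8*harvest_rate - 6.
Substituting into the nutrient equation gives nutrient = -30*harvest_rate - 17.
fish_pop becomes -30*harvest_rate - 16.
Solve -30*harvest_rate - 16 = -226: harvest_rate = (-226 + 16) / -30 = 7.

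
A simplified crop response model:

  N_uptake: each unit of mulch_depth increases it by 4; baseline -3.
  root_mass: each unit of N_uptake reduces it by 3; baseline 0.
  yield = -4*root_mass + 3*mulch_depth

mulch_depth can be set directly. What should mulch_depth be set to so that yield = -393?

Substituting into the root_mass equation gives root_mass = -12*mulch_depth + 9.
So yield = 51*mulch_depth - 36.
Solve 51*mulch_depth - 36 = -393: mulch_depth = (-393 + 36) / 51 = -7.

mulch_depth = -7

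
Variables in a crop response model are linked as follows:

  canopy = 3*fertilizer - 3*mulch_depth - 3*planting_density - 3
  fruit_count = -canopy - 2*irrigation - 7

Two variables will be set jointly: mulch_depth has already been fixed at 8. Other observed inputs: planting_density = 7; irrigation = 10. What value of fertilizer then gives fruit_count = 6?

With mulch_depth held at 8:
Substituting into the canopy equation gives canopy = 3*fertilizer - 48.
So fruit_count = -3*fertilizer + 21.
Solve -3*fertilizer + 21 = 6: fertilizer = (6 - 21) / -3 = 5.

fertilizer = 5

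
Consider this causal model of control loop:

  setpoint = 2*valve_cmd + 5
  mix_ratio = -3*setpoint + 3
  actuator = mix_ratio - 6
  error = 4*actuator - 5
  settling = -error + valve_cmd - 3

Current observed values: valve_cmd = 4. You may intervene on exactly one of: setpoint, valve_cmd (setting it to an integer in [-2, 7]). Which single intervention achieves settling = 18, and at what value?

set setpoint = 0

Intervening on setpoint: with other inputs at their observed values, settling = 12*setpoint + 18. Solving for 18 gives setpoint = 0, within [-2, 7].
Intervening on valve_cmd: settling = 25*valve_cmd + 74. Reaching 18 requires valve_cmd = -56/25, not an integer.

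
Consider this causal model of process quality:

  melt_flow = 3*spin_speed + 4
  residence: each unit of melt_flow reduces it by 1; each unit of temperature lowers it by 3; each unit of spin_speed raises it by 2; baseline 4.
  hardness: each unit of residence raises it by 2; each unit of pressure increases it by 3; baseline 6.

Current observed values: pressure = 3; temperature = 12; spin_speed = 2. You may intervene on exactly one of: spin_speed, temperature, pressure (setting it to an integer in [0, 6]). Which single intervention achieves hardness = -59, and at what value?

set spin_speed = 1

Intervening on spin_speed: with other inputs at their observed values, hardness = -2*spin_speed - 57. Solving for -59 gives spin_speed = 1, within [0, 6].
Intervening on temperature: hardness = -6*temperature + 11. Reaching -59 requires temperature = 35/3, not an integer.
Intervening on pressure: hardness = 3*pressure - 70. Reaching -59 requires pressure = 11/3, not an integer.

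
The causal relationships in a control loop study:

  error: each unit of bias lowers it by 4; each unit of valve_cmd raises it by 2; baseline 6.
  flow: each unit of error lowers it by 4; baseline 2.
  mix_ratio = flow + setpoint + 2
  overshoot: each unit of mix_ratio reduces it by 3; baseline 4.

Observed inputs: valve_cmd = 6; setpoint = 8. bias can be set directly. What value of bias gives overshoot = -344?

bias = 11

Substituting into the error equation gives error = -4*bias + 18.
Substituting into the flow equation gives flow = 16*bias - 70.
mix_ratio becomes 16*bias - 60.
Substituting into the overshoot equation gives overshoot = -48*bias + 184.
Solve -48*bias + 184 = -344: bias = (-344 - 184) / -48 = 11.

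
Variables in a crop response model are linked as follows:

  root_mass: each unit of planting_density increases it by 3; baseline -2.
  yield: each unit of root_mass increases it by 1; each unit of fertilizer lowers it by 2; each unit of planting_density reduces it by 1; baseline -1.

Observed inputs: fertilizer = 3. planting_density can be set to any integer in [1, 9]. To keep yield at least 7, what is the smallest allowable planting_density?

Substituting into the yield equation gives yield = 2*planting_density - 9.
Require 2*planting_density - 9 ≥ 7, so planting_density ≥ 8.
The smallest integer in [1, 9] satisfying this is 8.

planting_density = 8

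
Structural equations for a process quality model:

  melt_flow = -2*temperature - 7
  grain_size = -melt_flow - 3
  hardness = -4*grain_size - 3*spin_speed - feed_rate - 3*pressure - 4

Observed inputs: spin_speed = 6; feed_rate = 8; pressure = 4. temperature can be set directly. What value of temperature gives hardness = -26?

temperature = -4

Substituting into the grain_size equation gives grain_size = 2*temperature + 4.
Substituting into the hardness equation gives hardness = -8*temperature - 58.
Solve -8*temperature - 58 = -26: temperature = (-26 + 58) / -8 = -4.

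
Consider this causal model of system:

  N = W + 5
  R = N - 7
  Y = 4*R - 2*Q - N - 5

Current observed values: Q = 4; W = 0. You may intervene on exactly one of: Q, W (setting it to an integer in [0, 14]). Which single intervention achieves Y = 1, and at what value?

set W = 9

Intervening on Q: Y = -2*Q - 18. Reaching 1 requires Q = -19/2, not an integer.
Intervening on W: with other inputs at their observed values, Y = 3*W - 26. Solving for 1 gives W = 9, within [0, 14].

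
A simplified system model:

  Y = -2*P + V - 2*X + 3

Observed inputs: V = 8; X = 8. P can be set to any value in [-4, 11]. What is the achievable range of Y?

-27 to 3

Substituting into the Y equation gives Y = -2*P - 5.
Linear in P, so extremes are at the endpoints: P = -4 gives Y = 3; P = 11 gives Y = -27.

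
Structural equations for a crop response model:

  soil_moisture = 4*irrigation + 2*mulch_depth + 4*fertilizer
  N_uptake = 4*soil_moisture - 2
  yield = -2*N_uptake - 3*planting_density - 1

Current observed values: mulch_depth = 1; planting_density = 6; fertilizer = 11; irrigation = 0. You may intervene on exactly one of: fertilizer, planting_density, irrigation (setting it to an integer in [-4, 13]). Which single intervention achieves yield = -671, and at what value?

Intervening on fertilizer: yield = -32*fertilizer - 31. Reaching -671 requires fertilizer = 20, outside [-4, 13].
Intervening on planting_density: yield = -3*planting_density - 365. Reaching -671 requires planting_density = 102, outside [-4, 13].
Intervening on irrigation: with other inputs at their observed values, yield = -32*irrigation - 383. Solving for -671 gives irrigation = 9, within [-4, 13].

set irrigation = 9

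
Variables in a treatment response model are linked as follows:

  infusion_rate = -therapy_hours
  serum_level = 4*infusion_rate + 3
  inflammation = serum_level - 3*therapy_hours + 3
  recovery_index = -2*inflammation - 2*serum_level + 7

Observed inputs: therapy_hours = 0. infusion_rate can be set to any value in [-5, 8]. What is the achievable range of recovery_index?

-139 to 69

Intervening on infusion_rate fixes its value directly, overriding its dependence on therapy_hours.
Substituting into the inflammation equation gives inflammation = 4*infusion_rate + 6.
Substituting into the recovery_index equation gives recovery_index = -16*infusion_rate - 11.
Linear in infusion_rate, so extremes are at the endpoints: infusion_rate = -5 gives recovery_index = 69; infusion_rate = 8 gives recovery_index = -139.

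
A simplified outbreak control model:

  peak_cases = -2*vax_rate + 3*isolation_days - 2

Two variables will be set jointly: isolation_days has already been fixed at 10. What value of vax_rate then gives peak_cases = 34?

With isolation_days held at 10:
Substituting into the peak_cases equation gives peak_cases = -2*vax_rate + 28.
Solve -2*vax_rate + 28 = 34: vax_rate = (34 - 28) / -2 = -3.

vax_rate = -3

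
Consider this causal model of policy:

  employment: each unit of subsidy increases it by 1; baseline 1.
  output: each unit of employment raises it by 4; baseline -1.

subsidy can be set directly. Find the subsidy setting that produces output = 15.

subsidy = 3

Substituting into the output equation gives output = 4*subsidy + 3.
Solve 4*subsidy + 3 = 15: subsidy = (15 - 3) / 4 = 3.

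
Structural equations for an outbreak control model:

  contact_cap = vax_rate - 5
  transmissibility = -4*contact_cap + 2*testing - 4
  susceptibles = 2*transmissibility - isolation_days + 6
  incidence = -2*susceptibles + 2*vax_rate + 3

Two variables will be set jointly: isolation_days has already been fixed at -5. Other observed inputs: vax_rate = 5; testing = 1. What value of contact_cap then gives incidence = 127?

contact_cap = 8

With isolation_days held at -5:
Intervening on contact_cap fixes its value directly, overriding its dependence on vax_rate.
Substituting into the transmissibility equation gives transmissibility = -4*contact_cap - 2.
This gives susceptibles = -8*contact_cap + 7.
Substituting into the incidence equation gives incidence = 16*contact_cap - 1.
Solve 16*contact_cap - 1 = 127: contact_cap = (127 + 1) / 16 = 8.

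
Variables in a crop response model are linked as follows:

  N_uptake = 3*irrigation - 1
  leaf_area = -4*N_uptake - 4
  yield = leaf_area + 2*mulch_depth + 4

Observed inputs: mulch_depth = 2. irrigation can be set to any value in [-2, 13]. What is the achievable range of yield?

-148 to 32

Substituting into the leaf_area equation gives leaf_area = -12*irrigation.
So yield = -12*irrigation + 8.
Linear in irrigation, so extremes are at the endpoints: irrigation = -2 gives yield = 32; irrigation = 13 gives yield = -148.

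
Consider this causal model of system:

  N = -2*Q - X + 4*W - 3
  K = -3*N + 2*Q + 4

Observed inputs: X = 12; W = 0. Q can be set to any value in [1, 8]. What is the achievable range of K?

57 to 113

Substituting into the N equation gives N = -2*Q - 15.
K becomes 8*Q + 49.
Linear in Q, so extremes are at the endpoints: Q = 1 gives K = 57; Q = 8 gives K = 113.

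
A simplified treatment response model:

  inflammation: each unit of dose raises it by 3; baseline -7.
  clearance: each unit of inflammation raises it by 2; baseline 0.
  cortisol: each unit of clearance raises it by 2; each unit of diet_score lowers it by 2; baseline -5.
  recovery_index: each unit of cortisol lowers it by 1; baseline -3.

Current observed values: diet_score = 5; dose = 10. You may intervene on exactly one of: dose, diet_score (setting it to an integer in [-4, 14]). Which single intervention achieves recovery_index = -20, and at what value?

set dose = 5

Intervening on dose: with other inputs at their observed values, recovery_index = -12*dose + 40. Solving for -20 gives dose = 5, within [-4, 14].
Intervening on diet_score: recovery_index = 2*diet_score - 90. Reaching -20 requires diet_score = 35, outside [-4, 14].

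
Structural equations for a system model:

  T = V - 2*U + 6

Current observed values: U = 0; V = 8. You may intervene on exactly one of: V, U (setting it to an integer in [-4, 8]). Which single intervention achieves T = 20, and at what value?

Intervening on V: T = V + 6. Reaching 20 requires V = 14, outside [-4, 8].
Intervening on U: with other inputs at their observed values, T = -2*U + 14. Solving for 20 gives U = -3, within [-4, 8].

set U = -3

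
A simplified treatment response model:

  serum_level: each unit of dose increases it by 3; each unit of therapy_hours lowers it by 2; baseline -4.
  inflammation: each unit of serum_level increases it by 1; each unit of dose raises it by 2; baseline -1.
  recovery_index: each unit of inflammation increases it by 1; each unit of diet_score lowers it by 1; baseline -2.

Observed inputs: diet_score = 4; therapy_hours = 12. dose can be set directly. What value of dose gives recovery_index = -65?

dose = -6

Substituting into the serum_level equation gives serum_level = 3*dose - 28.
Substituting into the inflammation equation gives inflammation = 5*dose - 29.
Substituting into the recovery_index equation gives recovery_index = 5*dose - 35.
Solve 5*dose - 35 = -65: dose = (-65 + 35) / 5 = -6.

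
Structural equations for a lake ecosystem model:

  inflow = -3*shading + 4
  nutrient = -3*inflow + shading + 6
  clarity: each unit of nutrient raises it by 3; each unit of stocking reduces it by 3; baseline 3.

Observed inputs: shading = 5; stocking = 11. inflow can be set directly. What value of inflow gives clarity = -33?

Intervening on inflow fixes its value directly, overriding its dependence on shading.
Substituting into the nutrient equation gives nutrient = -3*inflow + 11.
So clarity = -9*inflow + 3.
Solve -9*inflow + 3 = -33: inflow = (-33 - 3) / -9 = 4.

inflow = 4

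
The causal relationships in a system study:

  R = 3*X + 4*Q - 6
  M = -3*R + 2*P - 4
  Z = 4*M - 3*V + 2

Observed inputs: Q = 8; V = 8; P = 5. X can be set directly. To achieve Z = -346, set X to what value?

Substituting into the R equation gives R = 3*X + 26.
M becomes -9*X - 72.
Substituting into the Z equation gives Z = -36*X - 310.
Solve -36*X - 310 = -346: X = (-346 + 310) / -36 = 1.

X = 1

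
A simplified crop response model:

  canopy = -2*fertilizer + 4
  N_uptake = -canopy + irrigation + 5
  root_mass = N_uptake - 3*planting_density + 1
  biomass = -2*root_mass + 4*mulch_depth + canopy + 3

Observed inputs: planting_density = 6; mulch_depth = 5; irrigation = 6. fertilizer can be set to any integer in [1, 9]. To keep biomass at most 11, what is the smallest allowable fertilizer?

fertilizer = 6

Substituting into the N_uptake equation gives N_uptake = 2*fertilizer + 7.
Substituting into the root_mass equation gives root_mass = 2*fertilizer - 10.
This gives biomass = -6*fertilizer + 47.
Require -6*fertilizer + 47 ≤ 11, so fertilizer ≥ 6.
The smallest integer in [1, 9] satisfying this is 6.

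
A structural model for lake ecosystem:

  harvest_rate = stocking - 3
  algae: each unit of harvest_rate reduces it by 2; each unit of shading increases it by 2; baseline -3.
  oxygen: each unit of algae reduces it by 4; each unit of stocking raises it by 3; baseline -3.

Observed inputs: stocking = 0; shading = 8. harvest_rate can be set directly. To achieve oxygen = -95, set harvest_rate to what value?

Intervening on harvest_rate fixes its value directly, overriding its dependence on stocking.
Substituting into the algae equation gives algae = -2*harvest_rate + 13.
Substituting into the oxygen equation gives oxygen = 8*harvest_rate - 55.
Solve 8*harvest_rate - 55 = -95: harvest_rate = (-95 + 55) / 8 = -5.

harvest_rate = -5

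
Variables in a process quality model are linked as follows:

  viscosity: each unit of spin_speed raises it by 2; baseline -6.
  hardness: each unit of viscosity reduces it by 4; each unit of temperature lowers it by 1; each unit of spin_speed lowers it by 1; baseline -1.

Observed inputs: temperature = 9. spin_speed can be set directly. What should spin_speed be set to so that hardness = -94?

Substituting into the hardness equation gives hardness = -9*spin_speed + 14.
Solve -9*spin_speed + 14 = -94: spin_speed = (-94 - 14) / -9 = 12.

spin_speed = 12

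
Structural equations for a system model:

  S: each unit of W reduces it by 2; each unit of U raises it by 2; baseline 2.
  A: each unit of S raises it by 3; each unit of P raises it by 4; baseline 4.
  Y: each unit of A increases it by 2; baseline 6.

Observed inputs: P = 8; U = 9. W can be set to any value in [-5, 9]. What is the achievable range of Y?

90 to 258

Substituting into the S equation gives S = -2*W + 20.
A becomes -6*W + 96.
Y becomes -12*W + 198.
Linear in W, so extremes are at the endpoints: W = -5 gives Y = 258; W = 9 gives Y = 90.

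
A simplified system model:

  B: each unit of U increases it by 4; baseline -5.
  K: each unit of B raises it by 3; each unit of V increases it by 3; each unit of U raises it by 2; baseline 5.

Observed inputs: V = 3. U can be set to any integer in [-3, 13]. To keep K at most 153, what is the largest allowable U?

Substituting into the K equation gives K = 14*U - 1.
Require 14*U - 1 ≤ 153, so U ≤ 11.
The largest integer in [-3, 13] satisfying this is 11.

U = 11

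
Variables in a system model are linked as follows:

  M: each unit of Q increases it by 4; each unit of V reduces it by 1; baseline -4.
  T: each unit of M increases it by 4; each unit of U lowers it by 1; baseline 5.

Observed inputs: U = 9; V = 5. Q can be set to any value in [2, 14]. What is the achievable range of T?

-8 to 184

Substituting into the M equation gives M = 4*Q - 9.
Substituting into the T equation gives T = 16*Q - 40.
Linear in Q, so extremes are at the endpoints: Q = 2 gives T = -8; Q = 14 gives T = 184.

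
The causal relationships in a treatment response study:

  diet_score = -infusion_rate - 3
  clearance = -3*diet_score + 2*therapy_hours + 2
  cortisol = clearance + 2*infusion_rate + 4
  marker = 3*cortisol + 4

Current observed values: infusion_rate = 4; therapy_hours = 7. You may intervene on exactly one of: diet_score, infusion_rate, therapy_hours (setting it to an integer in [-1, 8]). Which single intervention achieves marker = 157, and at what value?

Intervening on diet_score: marker = -9*diet_score + 88. Reaching 157 requires diet_score = -23/3, not an integer.
Intervening on infusion_rate: marker = 15*infusion_rate + 91. Reaching 157 requires infusion_rate = 22/5, not an integer.
Intervening on therapy_hours: with other inputs at their observed values, marker = 6*therapy_hours + 109. Solving for 157 gives therapy_hours = 8, within [-1, 8].

set therapy_hours = 8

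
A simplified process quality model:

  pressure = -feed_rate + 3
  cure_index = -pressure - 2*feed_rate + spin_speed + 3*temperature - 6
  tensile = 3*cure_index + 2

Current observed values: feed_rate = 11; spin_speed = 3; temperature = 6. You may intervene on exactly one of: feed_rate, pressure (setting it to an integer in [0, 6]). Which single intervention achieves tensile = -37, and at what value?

set pressure = 6

Intervening on feed_rate: tensile = -3*feed_rate + 38. Reaching -37 requires feed_rate = 25, outside [0, 6].
Intervening on pressure: with other inputs at their observed values, tensile = -3*pressure - 19. Solving for -37 gives pressure = 6, within [0, 6].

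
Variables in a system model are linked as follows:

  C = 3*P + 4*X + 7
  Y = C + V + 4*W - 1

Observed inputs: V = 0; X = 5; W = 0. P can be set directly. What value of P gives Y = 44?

Substituting into the C equation gives C = 3*P + 27.
So Y = 3*P + 26.
Solve 3*P + 26 = 44: P = (44 - 26) / 3 = 6.

P = 6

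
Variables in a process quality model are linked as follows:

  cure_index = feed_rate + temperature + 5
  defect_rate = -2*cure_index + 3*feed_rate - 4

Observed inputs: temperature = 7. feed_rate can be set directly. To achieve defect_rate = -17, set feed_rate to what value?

Substituting into the cure_index equation gives cure_index = feed_rate + 12.
So defect_rate = feed_rate - 28.
Solve feed_rate - 28 = -17: feed_rate = (-17 + 28) / 1 = 11.

feed_rate = 11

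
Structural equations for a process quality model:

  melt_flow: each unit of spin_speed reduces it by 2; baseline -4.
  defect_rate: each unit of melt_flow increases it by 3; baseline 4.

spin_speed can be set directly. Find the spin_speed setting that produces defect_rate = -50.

Substituting into the defect_rate equation gives defect_rate = -6*spin_speed - 8.
Solve -6*spin_speed - 8 = -50: spin_speed = (-50 + 8) / -6 = 7.

spin_speed = 7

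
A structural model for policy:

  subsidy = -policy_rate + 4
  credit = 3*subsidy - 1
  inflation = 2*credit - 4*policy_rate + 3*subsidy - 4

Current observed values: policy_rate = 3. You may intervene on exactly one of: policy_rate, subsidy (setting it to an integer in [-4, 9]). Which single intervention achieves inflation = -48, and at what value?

set policy_rate = 6

Intervening on policy_rate: with other inputs at their observed values, inflation = -13*policy_rate + 30. Solving for -48 gives policy_rate = 6, within [-4, 9].
Intervening on subsidy: inflation = 9*subsidy - 18. Reaching -48 requires subsidy = -10/3, not an integer.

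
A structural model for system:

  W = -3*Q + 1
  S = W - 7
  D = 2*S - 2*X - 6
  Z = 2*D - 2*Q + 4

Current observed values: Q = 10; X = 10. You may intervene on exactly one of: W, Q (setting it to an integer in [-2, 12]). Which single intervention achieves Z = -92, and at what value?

Intervening on W: with other inputs at their observed values, Z = 4*W - 96. Solving for -92 gives W = 1, within [-2, 12].
Intervening on Q: Z = -14*Q - 72. Reaching -92 requires Q = 10/7, not an integer.

set W = 1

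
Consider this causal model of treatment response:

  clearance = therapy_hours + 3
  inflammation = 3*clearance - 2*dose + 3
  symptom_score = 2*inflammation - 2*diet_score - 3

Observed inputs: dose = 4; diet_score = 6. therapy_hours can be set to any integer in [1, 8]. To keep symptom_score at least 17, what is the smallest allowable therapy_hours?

therapy_hours = 4

Substituting into the inflammation equation gives inflammation = 3*therapy_hours + 4.
Substituting into the symptom_score equation gives symptom_score = 6*therapy_hours - 7.
Require 6*therapy_hours - 7 ≥ 17, so therapy_hours ≥ 4.
The smallest integer in [1, 8] satisfying this is 4.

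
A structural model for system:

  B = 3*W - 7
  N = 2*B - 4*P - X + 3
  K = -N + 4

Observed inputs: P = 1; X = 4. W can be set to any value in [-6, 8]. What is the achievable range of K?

Substituting into the N equation gives N = 6*W - 19.
So K = -6*W + 23.
Linear in W, so extremes are at the endpoints: W = -6 gives K = 59; W = 8 gives K = -25.

-25 to 59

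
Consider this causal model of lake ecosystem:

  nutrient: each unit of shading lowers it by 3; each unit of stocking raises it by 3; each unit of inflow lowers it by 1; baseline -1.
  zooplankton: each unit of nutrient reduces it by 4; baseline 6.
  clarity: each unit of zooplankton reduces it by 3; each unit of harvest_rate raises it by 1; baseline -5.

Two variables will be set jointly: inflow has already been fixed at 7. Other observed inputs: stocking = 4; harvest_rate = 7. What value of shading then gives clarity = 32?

With inflow held at 7:
Substituting into the nutrient equation gives nutrient = -3*shading + 4.
So zooplankton = 12*shading - 10.
This gives clarity = -36*shading + 32.
Solve -36*shading + 32 = 32: shading = (32 - 32) / -36 = 0.

shading = 0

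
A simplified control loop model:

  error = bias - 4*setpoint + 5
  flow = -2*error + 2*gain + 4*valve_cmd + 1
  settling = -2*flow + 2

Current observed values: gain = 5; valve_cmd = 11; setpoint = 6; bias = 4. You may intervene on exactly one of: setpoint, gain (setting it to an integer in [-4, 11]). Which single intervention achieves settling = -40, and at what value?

set setpoint = -2

Intervening on setpoint: with other inputs at their observed values, settling = -16*setpoint - 72. Solving for -40 gives setpoint = -2, within [-4, 11].
Intervening on gain: settling = -4*gain - 148. Reaching -40 requires gain = -27, outside [-4, 11].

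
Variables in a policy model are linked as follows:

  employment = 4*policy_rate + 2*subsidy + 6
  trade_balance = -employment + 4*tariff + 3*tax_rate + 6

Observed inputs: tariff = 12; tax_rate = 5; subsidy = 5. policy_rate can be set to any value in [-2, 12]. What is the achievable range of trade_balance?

5 to 61

Substituting into the employment equation gives employment = 4*policy_rate + 16.
Substituting into the trade_balance equation gives trade_balance = -4*policy_rate + 53.
Linear in policy_rate, so extremes are at the endpoints: policy_rate = -2 gives trade_balance = 61; policy_rate = 12 gives trade_balance = 5.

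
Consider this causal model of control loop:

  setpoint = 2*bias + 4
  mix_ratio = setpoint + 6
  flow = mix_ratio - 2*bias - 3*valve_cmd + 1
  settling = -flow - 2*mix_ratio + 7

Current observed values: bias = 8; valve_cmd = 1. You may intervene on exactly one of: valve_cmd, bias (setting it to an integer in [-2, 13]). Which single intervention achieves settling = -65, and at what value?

set bias = 11

Intervening on valve_cmd: settling = 3*valve_cmd - 56. Reaching -65 requires valve_cmd = -3, outside [-2, 13].
Intervening on bias: with other inputs at their observed values, settling = -4*bias - 21. Solving for -65 gives bias = 11, within [-2, 13].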